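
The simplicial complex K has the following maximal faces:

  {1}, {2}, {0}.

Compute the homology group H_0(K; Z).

We work with the vertex ordering 0 < 1 < 2. The simplices of K, each written with vertices in increasing order, are:

  0-simplices (3): [0], [1], [2]

Hence C_0 ≅ Z^3.

Now H_k = ker ∂_k / im ∂_{k+1}, so:

  H_0: rank C_0 − rank ∂_1 = 3 − 0 = 3, and there is no ∂_1, so H_0 ≅ Z^3.

H_0 = Z^3.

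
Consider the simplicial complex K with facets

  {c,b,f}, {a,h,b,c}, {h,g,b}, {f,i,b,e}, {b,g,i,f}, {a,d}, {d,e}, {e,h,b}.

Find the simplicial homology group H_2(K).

Order the vertices as a < b < c < d < e < f < g < h < i. Listing each simplex with vertices in this order, K has dimension 3 with simplices:

  0-simplices (9): a, b, c, d, e, f, g, h, i
  1-simplices (20): ab, ac, ad, ah, bc, be, bf, bg, bh, bi, cf, ch, de, ef, eh, ei, fg, fi, gh, gi
  2-simplices (14): abc, abh, ach, bcf, bch, bef, beh, bei, bfg, bfi, bgh, bgi, efi, fgi
  3-simplices (3): abch, befi, bfgi

Hence C_0 ≅ Z^9, C_1 ≅ Z^20, C_2 ≅ Z^14, C_3 ≅ Z^3.

The boundary map ∂_1: C_1 → C_0 sends each edge [p,q] (with p < q) to q − p. For instance
  ∂ab = b − a.
As a 9×20 matrix over Z this has rank 8, with invariant factors (1,1,1,1,1,1,1,1).

Boundary ∂_2: C_2 → C_1 acts by ∂[p,q,r] = [q,r] − [p,r] + [p,q]. For instance
  ∂ach = ch − ah + ac,
  ∂efi = fi − ei + ef.
As a 20×14 matrix over Z this has rank 11, with invariant factors (1,1,1,1,1,1,1,1,1,1,1).

Boundary ∂_3: C_3 → C_2 sends each 3-simplex σ to the alternating sum Σ_i (−1)^i (σ with its i-th vertex removed). For instance
  ∂abch = bch − ach + abh − abc,
  ∂befi = efi − bfi + bei − bef.
As a 14×3 matrix over Z this has rank 3, with invariant factors (1,1,1).

Reading off H_k = ker ∂_k / im ∂_{k+1}:

  H_2: rank ker ∂_2 − rank ∂_3 = (14 − 11) − 3 = 0, and the invariant factors of ∂_3 are all 1, so H_2 = 0.

H_2 ≅ 0.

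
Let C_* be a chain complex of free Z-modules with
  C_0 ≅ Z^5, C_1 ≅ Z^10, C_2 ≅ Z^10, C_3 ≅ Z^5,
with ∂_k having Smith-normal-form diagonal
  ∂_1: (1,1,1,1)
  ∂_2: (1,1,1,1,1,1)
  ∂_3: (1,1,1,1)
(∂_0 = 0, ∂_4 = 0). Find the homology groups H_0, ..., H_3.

H_0: b_0 = 5 − 0 − 4 = 1; torsion from ∂_1 factors > 1: none. So H_0 = Z.
H_1: b_1 = 10 − 4 − 6 = 0; torsion from ∂_2 factors > 1: none. So H_1 = 0.
H_2: b_2 = 10 − 6 − 4 = 0; torsion from ∂_3 factors > 1: none. So H_2 = 0.
H_3: b_3 = 5 − 4 − 0 = 1; torsion from ∂_4 factors > 1: none. So H_3 = Z.

H_0 = Z,  H_1 = 0,  H_2 = 0,  H_3 = Z.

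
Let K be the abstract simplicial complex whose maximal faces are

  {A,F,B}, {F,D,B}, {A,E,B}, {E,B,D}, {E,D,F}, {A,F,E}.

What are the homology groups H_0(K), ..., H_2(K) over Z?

H_0 = Z,  H_1 = 0,  H_2 = Z.

Order the vertices as A < B < D < E < F. Listing each simplex with vertices in this order, K has dimension 2 with simplices:

  0-simplices (5): A, B, D, E, F
  1-simplices (9): AB, AE, AF, BD, BE, BF, DE, DF, EF
  2-simplices (6): ABE, ABF, AEF, BDE, BDF, DEF

Hence C_0 ≅ Z^5, C_1 ≅ Z^9, C_2 ≅ Z^6.

∂_1: C_1 → C_0 maps an edge to its endpoints' difference, ∂[p,q] = q − p.
The 5×9 boundary matrix has rank 4 and Smith normal form diag(1,1,1,1).

Boundary ∂_2: C_2 → C_1 maps a triangle to the signed sum of its edges. For instance
  ∂BDF = DF − BF + BD,
  ∂DEF = EF − DF + DE.
The resulting 9×6 matrix has rank 5, and its Smith normal form has invariant factors (1,1,1,1,1).

From H_k ≅ ker(∂_k) / im(∂_{k+1}) we obtain:

  H_0: rank C_0 − rank ∂_1 = 5 − 4 = 1, and the invariant factors of ∂_1 are all 1, so H_0 = Z.
  H_1: rank ker ∂_1 − rank ∂_2 = (9 − 4) − 5 = 0, and the invariant factors of ∂_2 are all 1, so H_1 = 0.
  H_2: rank ker ∂_2 − rank ∂_3 = (6 − 5) − 0 = 1, and there is no ∂_3, so H_2 = Z.

As a check, the Euler characteristic is 5 − 9 + 6 = 2, which agrees with 1 − 0 + 1 = 2.
(K is a triangulation of the 2-sphere S^2.)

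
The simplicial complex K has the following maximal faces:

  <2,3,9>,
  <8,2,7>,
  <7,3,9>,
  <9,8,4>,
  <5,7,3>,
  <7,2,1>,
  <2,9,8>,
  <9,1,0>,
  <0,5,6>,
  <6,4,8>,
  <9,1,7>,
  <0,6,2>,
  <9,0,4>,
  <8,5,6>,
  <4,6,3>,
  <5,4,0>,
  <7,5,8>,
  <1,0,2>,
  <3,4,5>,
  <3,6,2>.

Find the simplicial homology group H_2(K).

H_2 ≅ 0.

Fix the vertex order 0 < 1 < 2 < 3 < 4 < 5 < 6 < 7 < 8 < 9 and write every simplex with vertices in increasing order. Then dim K = 2 and the simplices of K are:

  0-simplices (10): [0], [1], [2], [3], [4], [5], [6], [7], [8], [9]
  1-simplices (30): (30 of them)
  2-simplices (20): (20 of them)

Hence C_0 ≅ Z^10, C_1 ≅ Z^30, C_2 ≅ Z^20.

The boundary map ∂_1: C_1 → C_0 sends each edge [p,q] (with p < q) to q − p. For instance
  ∂[3,7] = [7] − [3].
The 10×30 boundary matrix has rank 9 and Smith normal form diag(1,1,1,1,1,1,1,1,1).

Boundary ∂_2: C_2 → C_1 sends each 2-simplex [p,q,r] to [q,r] − [p,r] + [p,q]. For instance
  ∂[0,5,6] = [5,6] − [0,6] + [0,5],
  ∂[2,8,9] = [8,9] − [2,9] + [2,8].
As a 30×20 matrix over Z this has rank 20, with invariant factors (1,1,1,1,1,1,1,1,1,1,1,1,1,1,1,1,1,1,1,2).

Computing H_k = (kernel of ∂_k) / (image of ∂_{k+1}):

  H_2: rank ker ∂_2 − rank ∂_3 = (20 − 20) − 0 = 0, and there is no ∂_3, so H_2 = 0.

(K is a triangulation of the Klein bottle.)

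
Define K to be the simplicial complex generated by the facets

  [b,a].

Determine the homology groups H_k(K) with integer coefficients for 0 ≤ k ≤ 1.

H_0 ≅ Z,  H_1 = 0.

Order the vertices as a < b. Listing each simplex with vertices in this order, K has dimension 1 with simplices:

  0-simplices (2): a, b
  1-simplices (1): ab

Hence C_0 ≅ Z^2, C_1 ≅ Z^1.

∂_1: C_1 → C_0 sends each edge [p,q] (with p < q) to q − p.
The resulting 2×1 matrix has rank 1, and its Smith normal form has invariant factors (1).

Computing H_k = (kernel of ∂_k) / (image of ∂_{k+1}):

  H_0: rank C_0 − rank ∂_1 = 2 − 1 = 1, and the invariant factors of ∂_1 are all 1, so H_0 ≅ Z.
  H_1: rank ker ∂_1 − rank ∂_2 = (1 − 1) − 0 = 0, and there is no ∂_2, so H_1 ≅ 0.

(K is a triangulation of the 1-simplex.)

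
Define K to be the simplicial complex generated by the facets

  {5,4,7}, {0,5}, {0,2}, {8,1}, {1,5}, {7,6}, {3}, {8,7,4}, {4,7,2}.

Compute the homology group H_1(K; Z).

K has 9 vertices, 12 edges, 3 triangles.
rank ∂_1 = 7, rank ∂_2 = 3 ⇒ b_1 = 12 − 7 − 3 = 2; all invariant factors of ∂_2 are 1 so no torsion. So H_1 ≅ Z^2.

H_1 = Z^2.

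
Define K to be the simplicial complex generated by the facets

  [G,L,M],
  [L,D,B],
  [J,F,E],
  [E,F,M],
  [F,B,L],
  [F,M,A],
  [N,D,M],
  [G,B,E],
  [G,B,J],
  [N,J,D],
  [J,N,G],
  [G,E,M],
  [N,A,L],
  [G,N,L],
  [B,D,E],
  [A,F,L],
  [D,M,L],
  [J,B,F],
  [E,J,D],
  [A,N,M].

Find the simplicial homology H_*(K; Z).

H_0 = Z,  H_1 = Z ⊕ Z/2Z,  H_2 = 0.

Take the total order A < B < D < E < F < G < J < L < M < N on the vertex set. Then K (dimension 2) consists of the simplices:

  0-simplices (10): A, B, D, E, F, G, J, L, M, N
  1-simplices (30): AF, AL, AM, AN, BD, BE, BF, BG, BJ, BL, DE, DJ, DL, DM, DN, EF, EG, EJ, EM, FJ, FL, FM, GJ, GL, GM, GN, JN, LM, LN, MN
  2-simplices (20): AFL, AFM, ALN, AMN, BDE, BDL, BEG, BFJ, BFL, BGJ, DEJ, DJN, DLM, DMN, EFJ, EFM, EGM, GJN, GLM, GLN

giving chain groups C_0 ≅ Z^10, C_1 ≅ Z^30, C_2 ≅ Z^20.

∂_1: C_1 → C_0 maps an edge to its endpoints' difference, ∂[p,q] = q − p.
The 10×30 boundary matrix has rank 9 and Smith normal form diag(1,1,1,1,1,1,1,1,1).

∂_2: C_2 → C_1 maps a triangle to the signed sum of its edges. For instance
  ∂BDL = DL − BL + BD,
  ∂GLN = LN − GN + GL.
The resulting 30×20 matrix has rank 20, and its Smith normal form has invariant factors (1,1,1,1,1,1,1,1,1,1,1,1,1,1,1,1,1,1,1,2).

Computing H_k = (kernel of ∂_k) / (image of ∂_{k+1}):

  H_0: rank C_0 − rank ∂_1 = 10 − 9 = 1, and the invariant factors of ∂_1 are all 1, so H_0 = Z.
  H_1: rank ker ∂_1 − rank ∂_2 = (30 − 9) − 20 = 1, and ∂_2 has invariant factor 2 > 1, so H_1 = Z ⊕ Z/2Z.
  H_2: rank ker ∂_2 − rank ∂_3 = (20 − 20) − 0 = 0, and there is no ∂_3, so H_2 = 0.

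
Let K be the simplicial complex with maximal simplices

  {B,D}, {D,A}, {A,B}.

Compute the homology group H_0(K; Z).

H_0 ≅ Z.

Take the total order A < B < D on the vertex set. Then K (dimension 1) consists of the simplices:

  0-simplices (3): A, B, D
  1-simplices (3): AB, AD, BD

Hence C_0 ≅ Z^3, C_1 ≅ Z^3.

∂_1: C_1 → C_0 is given by ∂[p,q] = [q] − [p]. For instance
  ∂AD = D − A.
This gives a 3×3 integer matrix of rank 2; reducing to Smith normal form yields diagonal entries (1,1).

Now H_k = ker ∂_k / im ∂_{k+1}, so:

  H_0: rank C_0 − rank ∂_1 = 3 − 2 = 1, and the invariant factors of ∂_1 are all 1, so H_0 = Z.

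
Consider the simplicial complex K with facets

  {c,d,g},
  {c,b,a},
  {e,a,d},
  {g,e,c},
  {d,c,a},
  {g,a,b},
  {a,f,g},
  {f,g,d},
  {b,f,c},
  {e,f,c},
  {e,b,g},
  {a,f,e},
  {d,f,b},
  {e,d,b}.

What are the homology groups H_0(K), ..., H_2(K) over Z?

We work with the vertex ordering a < b < c < d < e < f < g. The simplices of K, each written with vertices in increasing order, are:

  0-simplices (7): a, b, c, d, e, f, g
  1-simplices (21): ab, ac, ad, ae, af, ag, bc, bd, be, bf, bg, cd, ce, cf, cg, de, df, dg, ef, eg, fg
  2-simplices (14): abc, abg, acd, ade, aef, afg, bcf, bde, bdf, beg, cdg, cef, ceg, dfg

so the chain groups are C_0 ≅ Z^7, C_1 ≅ Z^21, C_2 ≅ Z^14.

∂_1: C_1 → C_0 is given by ∂[p,q] = [q] − [p].
This gives a 7×21 integer matrix of rank 6; reducing to Smith normal form yields diagonal entries (1,1,1,1,1,1).

The boundary map ∂_2: C_2 → C_1 acts by ∂[p,q,r] = [q,r] − [p,r] + [p,q]. For instance
  ∂afg = fg − ag + af,
  ∂aef = ef − af + ae.
This gives a 21×14 integer matrix of rank 13; reducing to Smith normal form yields diagonal entries (1,1,1,1,1,1,1,1,1,1,1,1,1).

From H_k ≅ ker(∂_k) / im(∂_{k+1}) we obtain:

  H_0: rank C_0 − rank ∂_1 = 7 − 6 = 1, and the invariant factors of ∂_1 are all 1, so H_0 = Z.
  H_1: rank ker ∂_1 − rank ∂_2 = (21 − 6) − 13 = 2, and the invariant factors of ∂_2 are all 1, so H_1 = Z^2.
  H_2: rank ker ∂_2 − rank ∂_3 = (14 − 13) − 0 = 1, and there is no ∂_3, so H_2 = Z.

As a check, the Euler characteristic is 7 − 21 + 14 = 0, which agrees with 1 − 2 + 1 = 0.
(K is a triangulation of the torus T^2.)

H_0 = Z,  H_1 = Z^2,  H_2 = Z.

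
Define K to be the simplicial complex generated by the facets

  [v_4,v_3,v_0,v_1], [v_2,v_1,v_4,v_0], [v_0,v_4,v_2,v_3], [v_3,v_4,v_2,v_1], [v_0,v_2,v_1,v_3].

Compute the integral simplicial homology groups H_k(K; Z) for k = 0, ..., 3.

Fix the vertex order v_0 < v_1 < v_2 < v_3 < v_4 and write every simplex with vertices in increasing order. Then dim K = 3 and the simplices of K are:

  0-simplices (5): [v_0], [v_1], [v_2], [v_3], [v_4]
  1-simplices (10): [v_0,v_1], [v_0,v_2], [v_0,v_3], [v_0,v_4], [v_1,v_2], [v_1,v_3], [v_1,v_4], [v_2,v_3], [v_2,v_4], [v_3,v_4]
  2-simplices (10): [v_0,v_1,v_2], [v_0,v_1,v_3], [v_0,v_1,v_4], [v_0,v_2,v_3], [v_0,v_2,v_4], [v_0,v_3,v_4], [v_1,v_2,v_3], [v_1,v_2,v_4], [v_1,v_3,v_4], [v_2,v_3,v_4]
  3-simplices (5): [v_0,v_1,v_2,v_3], [v_0,v_1,v_2,v_4], [v_0,v_1,v_3,v_4], [v_0,v_2,v_3,v_4], [v_1,v_2,v_3,v_4]

giving chain groups C_0 ≅ Z^5, C_1 ≅ Z^10, C_2 ≅ Z^10, C_3 ≅ Z^5.

Boundary ∂_1: C_1 → C_0 is given by ∂[p,q] = [q] − [p].
The resulting 5×10 matrix has rank 4, and its Smith normal form has invariant factors (1,1,1,1).

∂_2: C_2 → C_1 acts by ∂[p,q,r] = [q,r] − [p,r] + [p,q]. For instance
  ∂[v_0,v_1,v_3] = [v_1,v_3] − [v_0,v_3] + [v_0,v_1],
  ∂[v_0,v_1,v_4] = [v_1,v_4] − [v_0,v_4] + [v_0,v_1].
This gives a 10×10 integer matrix of rank 6; reducing to Smith normal form yields diagonal entries (1,1,1,1,1,1).

The boundary map ∂_3: C_3 → C_2 sends each 3-simplex σ to the alternating sum Σ_i (−1)^i (σ with its i-th vertex removed). For instance
  ∂[v_0,v_1,v_2,v_3] = [v_1,v_2,v_3] − [v_0,v_2,v_3] + [v_0,v_1,v_3] − [v_0,v_1,v_2],
  ∂[v_1,v_2,v_3,v_4] = [v_2,v_3,v_4] − [v_1,v_3,v_4] + [v_1,v_2,v_4] − [v_1,v_2,v_3].
This gives a 10×5 integer matrix of rank 4; reducing to Smith normal form yields diagonal entries (1,1,1,1).

From H_k ≅ ker(∂_k) / im(∂_{k+1}) we obtain:

  H_0: rank C_0 − rank ∂_1 = 5 − 4 = 1, and the invariant factors of ∂_1 are all 1, so H_0 = Z.
  H_1: rank ker ∂_1 − rank ∂_2 = (10 − 4) − 6 = 0, and the invariant factors of ∂_2 are all 1, so H_1 = 0.
  H_2: rank ker ∂_2 − rank ∂_3 = (10 − 6) − 4 = 0, and the invariant factors of ∂_3 are all 1, so H_2 = 0.
  H_3: rank ker ∂_3 − rank ∂_4 = (5 − 4) − 0 = 1, and there is no ∂_4, so H_3 = Z.

H_0 = Z,  H_1 = 0,  H_2 = 0,  H_3 = Z.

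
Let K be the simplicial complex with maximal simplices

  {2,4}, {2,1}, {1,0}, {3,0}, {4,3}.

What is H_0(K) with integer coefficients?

H_0 = Z.

Fix the vertex order 0 < 1 < 2 < 3 < 4 and write every simplex with vertices in increasing order. Then dim K = 1 and the simplices of K are:

  0-simplices (5): [0], [1], [2], [3], [4]
  1-simplices (5): [0,1], [0,3], [1,2], [2,4], [3,4]

giving chain groups C_0 ≅ Z^5, C_1 ≅ Z^5.

Boundary ∂_1: C_1 → C_0 sends each edge [p,q] (with p < q) to q − p.
As a 5×5 matrix over Z this has rank 4, with invariant factors (1,1,1,1).

From H_k ≅ ker(∂_k) / im(∂_{k+1}) we obtain:

  H_0: rank C_0 − rank ∂_1 = 5 − 4 = 1, and the invariant factors of ∂_1 are all 1, so H_0 = Z.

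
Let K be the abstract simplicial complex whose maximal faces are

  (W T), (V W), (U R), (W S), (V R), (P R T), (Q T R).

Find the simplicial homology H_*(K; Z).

K has 8 vertices, 10 edges, 2 triangles.
rank ∂_0 = 0, rank ∂_1 = 7 ⇒ b_0 = 8 − 0 − 7 = 1; all invariant factors of ∂_1 are 1 so no torsion. So H_0 ≅ Z.
rank ∂_1 = 7, rank ∂_2 = 2 ⇒ b_1 = 10 − 7 − 2 = 1; all invariant factors of ∂_2 are 1 so no torsion. So H_1 ≅ Z.
rank ∂_2 = 2, rank ∂_3 = 0 ⇒ b_2 = 2 − 2 − 0 = 0. So H_2 ≅ 0.

H_0 = Z,  H_1 = Z,  H_2 = 0.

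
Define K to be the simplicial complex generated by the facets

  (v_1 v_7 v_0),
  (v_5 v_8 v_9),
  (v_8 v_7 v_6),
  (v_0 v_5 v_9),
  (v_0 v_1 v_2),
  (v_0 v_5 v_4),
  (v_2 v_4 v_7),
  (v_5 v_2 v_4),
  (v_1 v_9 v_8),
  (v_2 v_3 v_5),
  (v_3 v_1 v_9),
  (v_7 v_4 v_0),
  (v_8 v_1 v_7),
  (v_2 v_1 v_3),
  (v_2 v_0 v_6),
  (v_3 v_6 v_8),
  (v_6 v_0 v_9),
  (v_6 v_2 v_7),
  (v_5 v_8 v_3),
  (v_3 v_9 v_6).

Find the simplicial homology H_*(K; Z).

Fix the vertex order v_0 < v_1 < v_2 < v_3 < v_4 < v_5 < v_6 < v_7 < v_8 < v_9 and write every simplex with vertices in increasing order. Then dim K = 2 and the simplices of K are:

  0-simplices (10): [v_0], [v_1], [v_2], [v_3], [v_4], [v_5], [v_6], [v_7], [v_8], [v_9]
  1-simplices (30): (30 of them)
  2-simplices (20): (20 of them)

so the chain groups are C_0 ≅ Z^10, C_1 ≅ Z^30, C_2 ≅ Z^20.

Boundary ∂_1: C_1 → C_0 maps an edge to its endpoints' difference, ∂[p,q] = q − p. For instance
  ∂[v_2,v_3] = [v_3] − [v_2].
The 10×30 boundary matrix has rank 9 and Smith normal form diag(1,1,1,1,1,1,1,1,1).

∂_2: C_2 → C_1 acts by ∂[p,q,r] = [q,r] − [p,r] + [p,q]. For instance
  ∂[v_0,v_1,v_7] = [v_1,v_7] − [v_0,v_7] + [v_0,v_1],
  ∂[v_1,v_7,v_8] = [v_7,v_8] − [v_1,v_8] + [v_1,v_7].
This gives a 30×20 integer matrix of rank 20; reducing to Smith normal form yields diagonal entries (1,1,1,1,1,1,1,1,1,1,1,1,1,1,1,1,1,1,1,2).

Reading off H_k = ker ∂_k / im ∂_{k+1}:

  H_0: rank C_0 − rank ∂_1 = 10 − 9 = 1, and the invariant factors of ∂_1 are all 1, so H_0 ≅ Z.
  H_1: rank ker ∂_1 − rank ∂_2 = (30 − 9) − 20 = 1, and ∂_2 has invariant factor 2 > 1, so H_1 ≅ Z ⊕ Z/2Z.
  H_2: rank ker ∂_2 − rank ∂_3 = (20 − 20) − 0 = 0, and there is no ∂_3, so H_2 ≅ 0.

As a check, the Euler characteristic is 10 − 30 + 20 = 0, which agrees with 1 − 1 + 0 = 0.

H_0 = Z,  H_1 = Z ⊕ Z/2Z,  H_2 = 0.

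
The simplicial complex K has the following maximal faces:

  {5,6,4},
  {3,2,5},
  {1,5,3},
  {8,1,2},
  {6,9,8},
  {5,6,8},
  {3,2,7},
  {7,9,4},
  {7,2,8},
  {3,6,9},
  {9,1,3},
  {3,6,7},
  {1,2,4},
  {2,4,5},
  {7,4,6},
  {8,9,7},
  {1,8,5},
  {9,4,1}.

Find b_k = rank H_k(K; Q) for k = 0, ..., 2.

b_0 = 1, b_1 = 1, b_2 = 0.

Order the vertices as 1 < 2 < 3 < 4 < 5 < 6 < 7 < 8 < 9. Listing each simplex with vertices in this order, K has dimension 2 with simplices:

  0-simplices (9): [1], [2], [3], [4], [5], [6], [7], [8], [9]
  1-simplices (27): (27 of them)
  2-simplices (18): [1,2,4], [1,2,8], [1,3,5], [1,3,9], [1,4,9], [1,5,8], [2,3,5], [2,3,7], [2,4,5], [2,7,8], [3,6,7], [3,6,9], [4,5,6], [4,6,7], [4,7,9], [5,6,8], [6,8,9], [7,8,9]

so the chain groups are C_0 ≅ Z^9, C_1 ≅ Z^27, C_2 ≅ Z^18.

Boundary ∂_1: C_1 → C_0 is given by ∂[p,q] = [q] − [p].
This gives a 9×27 integer matrix of rank 8; reducing to Smith normal form yields diagonal entries (1,1,1,1,1,1,1,1).

The boundary map ∂_2: C_2 → C_1 maps a triangle to the signed sum of its edges. For instance
  ∂[7,8,9] = [8,9] − [7,9] + [7,8],
  ∂[4,7,9] = [7,9] − [4,9] + [4,7].
As a 27×18 matrix over Z this has rank 18, with invariant factors (1,1,1,1,1,1,1,1,1,1,1,1,1,1,1,1,1,2).

From H_k ≅ ker(∂_k) / im(∂_{k+1}) we obtain:

  H_0: rank C_0 − rank ∂_1 = 9 − 8 = 1, and the invariant factors of ∂_1 are all 1, so H_0 ≅ Z.
  H_1: rank ker ∂_1 − rank ∂_2 = (27 − 8) − 18 = 1, and ∂_2 has invariant factor 2 > 1, so H_1 ≅ Z ⊕ Z/2Z.
  H_2: rank ker ∂_2 − rank ∂_3 = (18 − 18) − 0 = 0, and there is no ∂_3, so H_2 ≅ 0.

As a check, the Euler characteristic is 9 − 27 + 18 = 0, which agrees with 1 − 1 + 0 = 0.

Hence the Betti numbers are b_0 = 1, b_1 = 1, b_2 = 0.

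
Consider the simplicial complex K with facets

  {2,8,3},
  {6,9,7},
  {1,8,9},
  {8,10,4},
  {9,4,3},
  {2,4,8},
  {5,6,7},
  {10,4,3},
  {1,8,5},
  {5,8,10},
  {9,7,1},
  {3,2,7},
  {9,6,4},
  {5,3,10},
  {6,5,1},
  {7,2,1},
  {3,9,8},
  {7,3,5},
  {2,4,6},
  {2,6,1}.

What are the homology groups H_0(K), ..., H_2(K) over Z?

Take the total order 1 < 2 < 3 < 4 < 5 < 6 < 7 < 8 < 9 < 10 on the vertex set. Then K (dimension 2) consists of the simplices:

  0-simplices (10): [1], [2], [3], [4], [5], [6], [7], [8], [9], [10]
  1-simplices (30): (30 of them)
  2-simplices (20): (20 of them)

so the chain groups are C_0 ≅ Z^10, C_1 ≅ Z^30, C_2 ≅ Z^20.

The boundary map ∂_1: C_1 → C_0 is given by ∂[p,q] = [q] − [p]. For instance
  ∂[3,4] = [4] − [3].
The 10×30 boundary matrix has rank 9 and Smith normal form diag(1,1,1,1,1,1,1,1,1).

The boundary map ∂_2: C_2 → C_1 sends each 2-simplex [p,q,r] to [q,r] − [p,r] + [p,q]. For instance
  ∂[1,8,9] = [8,9] − [1,9] + [1,8],
  ∂[1,7,9] = [7,9] − [1,9] + [1,7].
As a 30×20 matrix over Z this has rank 20, with invariant factors (1,1,1,1,1,1,1,1,1,1,1,1,1,1,1,1,1,1,1,2).

Computing H_k = (kernel of ∂_k) / (image of ∂_{k+1}):

  H_0: rank C_0 − rank ∂_1 = 10 − 9 = 1, and the invariant factors of ∂_1 are all 1, so H_0 = Z.
  H_1: rank ker ∂_1 − rank ∂_2 = (30 − 9) − 20 = 1, and ∂_2 has invariant factor 2 > 1, so H_1 = Z ⊕ Z/2.
  H_2: rank ker ∂_2 − rank ∂_3 = (20 − 20) − 0 = 0, and there is no ∂_3, so H_2 = 0.

(K is a triangulation of the Klein bottle.)

H_0 = Z,  H_1 = Z ⊕ Z/2,  H_2 = 0.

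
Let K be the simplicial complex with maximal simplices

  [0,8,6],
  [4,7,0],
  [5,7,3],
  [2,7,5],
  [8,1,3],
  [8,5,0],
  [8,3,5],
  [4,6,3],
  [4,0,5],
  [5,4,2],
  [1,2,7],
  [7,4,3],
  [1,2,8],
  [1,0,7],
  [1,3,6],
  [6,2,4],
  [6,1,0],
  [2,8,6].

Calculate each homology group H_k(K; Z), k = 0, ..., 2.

We work with the vertex ordering 0 < 1 < 2 < 3 < 4 < 5 < 6 < 7 < 8. The simplices of K, each written with vertices in increasing order, are:

  0-simplices (9): [0], [1], [2], [3], [4], [5], [6], [7], [8]
  1-simplices (27): (27 of them)
  2-simplices (18): [0,1,6], [0,1,7], [0,4,5], [0,4,7], [0,5,8], [0,6,8], [1,2,7], [1,2,8], [1,3,6], [1,3,8], [2,4,5], [2,4,6], [2,5,7], [2,6,8], [3,4,6], [3,4,7], [3,5,7], [3,5,8]

so the chain groups are C_0 ≅ Z^9, C_1 ≅ Z^27, C_2 ≅ Z^18.

Boundary ∂_1: C_1 → C_0 maps an edge to its endpoints' difference, ∂[p,q] = q − p.
As a 9×27 matrix over Z this has rank 8, with invariant factors (1,1,1,1,1,1,1,1).

Boundary ∂_2: C_2 → C_1 sends each 2-simplex [p,q,r] to [q,r] − [p,r] + [p,q]. For instance
  ∂[3,5,7] = [5,7] − [3,7] + [3,5],
  ∂[2,4,6] = [4,6] − [2,6] + [2,4].
The 27×18 boundary matrix has rank 18 and Smith normal form diag(1,1,1,1,1,1,1,1,1,1,1,1,1,1,1,1,1,2).

Computing H_k = (kernel of ∂_k) / (image of ∂_{k+1}):

  H_0: rank C_0 − rank ∂_1 = 9 − 8 = 1, and the invariant factors of ∂_1 are all 1, so H_0 ≅ Z.
  H_1: rank ker ∂_1 − rank ∂_2 = (27 − 8) − 18 = 1, and ∂_2 has invariant factor 2 > 1, so H_1 ≅ Z ⊕ Z/2.
  H_2: rank ker ∂_2 − rank ∂_3 = (18 − 18) − 0 = 0, and there is no ∂_3, so H_2 ≅ 0.

(K is a triangulation of the Klein bottle.)

H_0 ≅ Z,  H_1 ≅ Z ⊕ Z/2,  H_2 = 0.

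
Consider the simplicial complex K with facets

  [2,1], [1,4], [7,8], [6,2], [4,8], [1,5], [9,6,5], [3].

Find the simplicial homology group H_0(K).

Order the vertices as 1 < 2 < 3 < 4 < 5 < 6 < 7 < 8 < 9. Listing each simplex with vertices in this order, K has dimension 2 with simplices:

  0-simplices (9): [1], [2], [3], [4], [5], [6], [7], [8], [9]
  1-simplices (9): [1,2], [1,4], [1,5], [2,6], [4,8], [5,6], [5,9], [6,9], [7,8]
  2-simplices (1): [5,6,9]

Hence C_0 ≅ Z^9, C_1 ≅ Z^9, C_2 ≅ Z^1.

Boundary ∂_1: C_1 → C_0 sends each edge [p,q] (with p < q) to q − p. For instance
  ∂[6,9] = [9] − [6].
As a 9×9 matrix over Z this has rank 7, with invariant factors (1,1,1,1,1,1,1).

The boundary map ∂_2: C_2 → C_1 acts by ∂[p,q,r] = [q,r] − [p,r] + [p,q]. For instance
  ∂[5,6,9] = [6,9] − [5,9] + [5,6].
The 9×1 boundary matrix has rank 1 and Smith normal form diag(1).

Reading off H_k = ker ∂_k / im ∂_{k+1}:

  H_0: rank C_0 − rank ∂_1 = 9 − 7 = 2, and the invariant factors of ∂_1 are all 1, so H_0 ≅ Z^2.

H_0 = Z^2.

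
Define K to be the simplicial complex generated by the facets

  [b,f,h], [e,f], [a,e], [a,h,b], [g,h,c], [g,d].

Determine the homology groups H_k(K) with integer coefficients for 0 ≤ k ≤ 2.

We work with the vertex ordering a < b < c < d < e < f < g < h. The simplices of K, each written with vertices in increasing order, are:

  0-simplices (8): a, b, c, d, e, f, g, h
  1-simplices (11): ab, ae, ah, bf, bh, cg, ch, dg, ef, fh, gh
  2-simplices (3): abh, bfh, cgh

so the chain groups are C_0 ≅ Z^8, C_1 ≅ Z^11, C_2 ≅ Z^3.

Boundary ∂_1: C_1 → C_0 maps an edge to its endpoints' difference, ∂[p,q] = q − p. For instance
  ∂fh = h − f.
This gives a 8×11 integer matrix of rank 7; reducing to Smith normal form yields diagonal entries (1,1,1,1,1,1,1).

The boundary map ∂_2: C_2 → C_1 acts by ∂[p,q,r] = [q,r] − [p,r] + [p,q]. For instance
  ∂bfh = fh − bh + bf,
  ∂abh = bh − ah + ab.
The resulting 11×3 matrix has rank 3, and its Smith normal form has invariant factors (1,1,1).

Now H_k = ker ∂_k / im ∂_{k+1}, so:

  H_0: rank C_0 − rank ∂_1 = 8 − 7 = 1, and the invariant factors of ∂_1 are all 1, so H_0 = Z.
  H_1: rank ker ∂_1 − rank ∂_2 = (11 − 7) − 3 = 1, and the invariant factors of ∂_2 are all 1, so H_1 = Z.
  H_2: rank ker ∂_2 − rank ∂_3 = (3 − 3) − 0 = 0, and there is no ∂_3, so H_2 = 0.

H_0 = Z,  H_1 = Z,  H_2 = 0.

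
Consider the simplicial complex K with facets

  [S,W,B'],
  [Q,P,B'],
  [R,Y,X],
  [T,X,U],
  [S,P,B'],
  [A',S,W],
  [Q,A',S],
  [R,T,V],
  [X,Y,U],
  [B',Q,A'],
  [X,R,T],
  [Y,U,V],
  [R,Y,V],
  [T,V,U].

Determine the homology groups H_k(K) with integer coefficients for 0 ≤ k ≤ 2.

H_0 = Z^2,  H_1 = Z,  H_2 = Z.

Take the total order P < Q < R < S < T < U < V < W < X < Y < A' < B' on the vertex set. Then K (dimension 2) consists of the simplices:

  0-simplices (12): [P], [Q], [R], [S], [T], [U], [V], [W], [X], [Y], [A'], [B']
  1-simplices (24): (24 of them)
  2-simplices (14): [P,Q,B'], [P,S,B'], [Q,S,A'], [Q,A',B'], [R,T,V], [R,T,X], [R,V,Y], [R,X,Y], [S,W,A'], [S,W,B'], [T,U,V], [T,U,X], [U,V,Y], [U,X,Y]

so the chain groups are C_0 ≅ Z^12, C_1 ≅ Z^24, C_2 ≅ Z^14.

∂_1: C_1 → C_0 is given by ∂[p,q] = [q] − [p]. For instance
  ∂[T,U] = [U] − [T].
The 12×24 boundary matrix has rank 10 and Smith normal form diag(1,1,1,1,1,1,1,1,1,1).

Boundary ∂_2: C_2 → C_1 acts by ∂[p,q,r] = [q,r] − [p,r] + [p,q]. For instance
  ∂[U,V,Y] = [V,Y] − [U,Y] + [U,V],
  ∂[R,T,V] = [T,V] − [R,V] + [R,T].
The resulting 24×14 matrix has rank 13, and its Smith normal form has invariant factors (1,1,1,1,1,1,1,1,1,1,1,1,1).

From H_k ≅ ker(∂_k) / im(∂_{k+1}) we obtain:

  H_0: rank C_0 − rank ∂_1 = 12 − 10 = 2, and the invariant factors of ∂_1 are all 1, so H_0 ≅ Z^2.
  H_1: rank ker ∂_1 − rank ∂_2 = (24 − 10) − 13 = 1, and the invariant factors of ∂_2 are all 1, so H_1 ≅ Z.
  H_2: rank ker ∂_2 − rank ∂_3 = (14 − 13) − 0 = 1, and there is no ∂_3, so H_2 ≅ Z.

As a check, the Euler characteristic is 12 − 24 + 14 = 2, which agrees with 2 − 1 + 1 = 2.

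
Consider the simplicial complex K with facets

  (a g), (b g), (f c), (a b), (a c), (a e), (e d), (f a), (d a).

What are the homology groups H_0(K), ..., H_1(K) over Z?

Order the vertices as a < b < c < d < e < f < g. Listing each simplex with vertices in this order, K has dimension 1 with simplices:

  0-simplices (7): a, b, c, d, e, f, g
  1-simplices (9): ab, ac, ad, ae, af, ag, bg, cf, de

giving chain groups C_0 ≅ Z^7, C_1 ≅ Z^9.

∂_1: C_1 → C_0 maps an edge to its endpoints' difference, ∂[p,q] = q − p. For instance
  ∂ad = d − a.
The resulting 7×9 matrix has rank 6, and its Smith normal form has invariant factors (1,1,1,1,1,1).

Reading off H_k = ker ∂_k / im ∂_{k+1}:

  H_0: rank C_0 − rank ∂_1 = 7 − 6 = 1, and the invariant factors of ∂_1 are all 1, so H_0 ≅ Z.
  H_1: rank ker ∂_1 − rank ∂_2 = (9 − 6) − 0 = 3, and there is no ∂_2, so H_1 ≅ Z^3.

(K is a triangulation of a wedge of 3 circles.)

H_0 = Z,  H_1 = Z^3.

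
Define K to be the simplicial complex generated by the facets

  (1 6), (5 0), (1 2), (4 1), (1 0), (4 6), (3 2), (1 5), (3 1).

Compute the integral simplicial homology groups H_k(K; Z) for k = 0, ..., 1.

H_0 = Z,  H_1 = Z^3.

Take the total order 0 < 1 < 2 < 3 < 4 < 5 < 6 on the vertex set. Then K (dimension 1) consists of the simplices:

  0-simplices (7): [0], [1], [2], [3], [4], [5], [6]
  1-simplices (9): [0,1], [0,5], [1,2], [1,3], [1,4], [1,5], [1,6], [2,3], [4,6]

giving chain groups C_0 ≅ Z^7, C_1 ≅ Z^9.

The boundary map ∂_1: C_1 → C_0 maps an edge to its endpoints' difference, ∂[p,q] = q − p.
The resulting 7×9 matrix has rank 6, and its Smith normal form has invariant factors (1,1,1,1,1,1).

Now H_k = ker ∂_k / im ∂_{k+1}, so:

  H_0: rank C_0 − rank ∂_1 = 7 − 6 = 1, and the invariant factors of ∂_1 are all 1, so H_0 ≅ Z.
  H_1: rank ker ∂_1 − rank ∂_2 = (9 − 6) − 0 = 3, and there is no ∂_2, so H_1 ≅ Z^3.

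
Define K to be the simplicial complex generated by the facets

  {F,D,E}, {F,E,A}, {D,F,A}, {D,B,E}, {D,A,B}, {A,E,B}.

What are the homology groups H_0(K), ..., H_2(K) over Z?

H_0 = Z,  H_1 = 0,  H_2 = Z.

K has 5 vertices, 9 edges, 6 triangles.
rank ∂_0 = 0, rank ∂_1 = 4 ⇒ b_0 = 5 − 0 − 4 = 1; all invariant factors of ∂_1 are 1 so no torsion. So H_0 = Z.
rank ∂_1 = 4, rank ∂_2 = 5 ⇒ b_1 = 9 − 4 − 5 = 0; all invariant factors of ∂_2 are 1 so no torsion. So H_1 = 0.
rank ∂_2 = 5, rank ∂_3 = 0 ⇒ b_2 = 6 − 5 − 0 = 1. So H_2 = Z.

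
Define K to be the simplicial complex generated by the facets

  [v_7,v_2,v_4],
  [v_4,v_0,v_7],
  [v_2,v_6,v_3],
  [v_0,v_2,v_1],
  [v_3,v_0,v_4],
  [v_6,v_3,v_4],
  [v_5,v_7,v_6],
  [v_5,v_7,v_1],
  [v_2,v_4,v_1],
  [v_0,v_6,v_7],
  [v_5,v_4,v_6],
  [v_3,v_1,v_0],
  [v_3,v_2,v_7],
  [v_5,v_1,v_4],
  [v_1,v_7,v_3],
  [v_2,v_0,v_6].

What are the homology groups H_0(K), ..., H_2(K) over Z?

Order the vertices as v_0 < v_1 < v_2 < v_3 < v_4 < v_5 < v_6 < v_7. Listing each simplex with vertices in this order, K has dimension 2 with simplices:

  0-simplices (8): [v_0], [v_1], [v_2], [v_3], [v_4], [v_5], [v_6], [v_7]
  1-simplices (24): (24 of them)
  2-simplices (16): (16 of them)

so the chain groups are C_0 ≅ Z^8, C_1 ≅ Z^24, C_2 ≅ Z^16.

The boundary map ∂_1: C_1 → C_0 sends each edge [p,q] (with p < q) to q − p.
As a 8×24 matrix over Z this has rank 7, with invariant factors (1,1,1,1,1,1,1).

Boundary ∂_2: C_2 → C_1 acts by ∂[p,q,r] = [q,r] − [p,r] + [p,q]. For instance
  ∂[v_3,v_4,v_6] = [v_4,v_6] − [v_3,v_6] + [v_3,v_4],
  ∂[v_2,v_3,v_7] = [v_3,v_7] − [v_2,v_7] + [v_2,v_3].
The 24×16 boundary matrix has rank 15 and Smith normal form diag(1,1,1,1,1,1,1,1,1,1,1,1,1,1,1).

From H_k ≅ ker(∂_k) / im(∂_{k+1}) we obtain:

  H_0: rank C_0 − rank ∂_1 = 8 − 7 = 1, and the invariant factors of ∂_1 are all 1, so H_0 ≅ Z.
  H_1: rank ker ∂_1 − rank ∂_2 = (24 − 7) − 15 = 2, and the invariant factors of ∂_2 are all 1, so H_1 ≅ Z^2.
  H_2: rank ker ∂_2 − rank ∂_3 = (16 − 15) − 0 = 1, and there is no ∂_3, so H_2 ≅ Z.

H_0 ≅ Z,  H_1 ≅ Z^2,  H_2 ≅ Z.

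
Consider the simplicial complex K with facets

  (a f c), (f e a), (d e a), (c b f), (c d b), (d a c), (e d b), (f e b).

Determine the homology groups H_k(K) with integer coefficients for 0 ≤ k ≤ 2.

H_0 ≅ Z,  H_1 = 0,  H_2 ≅ Z.

Order the vertices as a < b < c < d < e < f. Listing each simplex with vertices in this order, K has dimension 2 with simplices:

  0-simplices (6): a, b, c, d, e, f
  1-simplices (12): ac, ad, ae, af, bc, bd, be, bf, cd, cf, de, ef
  2-simplices (8): acd, acf, ade, aef, bcd, bcf, bde, bef

Hence C_0 ≅ Z^6, C_1 ≅ Z^12, C_2 ≅ Z^8.

Boundary ∂_1: C_1 → C_0 is given by ∂[p,q] = [q] − [p]. For instance
  ∂ad = d − a.
This gives a 6×12 integer matrix of rank 5; reducing to Smith normal form yields diagonal entries (1,1,1,1,1).

Boundary ∂_2: C_2 → C_1 sends each 2-simplex [p,q,r] to [q,r] − [p,r] + [p,q]. For instance
  ∂acf = cf − af + ac,
  ∂aef = ef − af + ae.
This gives a 12×8 integer matrix of rank 7; reducing to Smith normal form yields diagonal entries (1,1,1,1,1,1,1).

Computing H_k = (kernel of ∂_k) / (image of ∂_{k+1}):

  H_0: rank C_0 − rank ∂_1 = 6 − 5 = 1, and the invariant factors of ∂_1 are all 1, so H_0 = Z.
  H_1: rank ker ∂_1 − rank ∂_2 = (12 − 5) − 7 = 0, and the invariant factors of ∂_2 are all 1, so H_1 = 0.
  H_2: rank ker ∂_2 − rank ∂_3 = (8 − 7) − 0 = 1, and there is no ∂_3, so H_2 = Z.

(K is a triangulation of the 2-sphere S^2.)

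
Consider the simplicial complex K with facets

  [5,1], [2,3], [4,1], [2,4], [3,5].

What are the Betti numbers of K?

b_0 = 1, b_1 = 1.

Take the total order 1 < 2 < 3 < 4 < 5 on the vertex set. Then K (dimension 1) consists of the simplices:

  0-simplices (5): [1], [2], [3], [4], [5]
  1-simplices (5): [1,4], [1,5], [2,3], [2,4], [3,5]

Hence C_0 ≅ Z^5, C_1 ≅ Z^5.

∂_1: C_1 → C_0 is given by ∂[p,q] = [q] − [p]. For instance
  ∂[2,4] = [4] − [2].
The 5×5 boundary matrix has rank 4 and Smith normal form diag(1,1,1,1).

From H_k ≅ ker(∂_k) / im(∂_{k+1}) we obtain:

  H_0: rank C_0 − rank ∂_1 = 5 − 4 = 1, and the invariant factors of ∂_1 are all 1, so H_0 ≅ Z.
  H_1: rank ker ∂_1 − rank ∂_2 = (5 − 4) − 0 = 1, and there is no ∂_2, so H_1 ≅ Z.

Hence the Betti numbers are b_0 = 1, b_1 = 1.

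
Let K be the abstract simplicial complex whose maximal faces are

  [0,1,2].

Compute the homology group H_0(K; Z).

H_0 = Z.

Take the total order 0 < 1 < 2 on the vertex set. Then K (dimension 2) consists of the simplices:

  0-simplices (3): [0], [1], [2]
  1-simplices (3): [0,1], [0,2], [1,2]
  2-simplices (1): [0,1,2]

so the chain groups are C_0 ≅ Z^3, C_1 ≅ Z^3, C_2 ≅ Z^1.

∂_1: C_1 → C_0 sends each edge [p,q] (with p < q) to q − p.
As a 3×3 matrix over Z this has rank 2, with invariant factors (1,1).

The boundary map ∂_2: C_2 → C_1 maps a triangle to the signed sum of its edges. For instance
  ∂[0,1,2] = [1,2] − [0,2] + [0,1].
The resulting 3×1 matrix has rank 1, and its Smith normal form has invariant factors (1).

From H_k ≅ ker(∂_k) / im(∂_{k+1}) we obtain:

  H_0: rank C_0 − rank ∂_1 = 3 − 2 = 1, and the invariant factors of ∂_1 are all 1, so H_0 ≅ Z.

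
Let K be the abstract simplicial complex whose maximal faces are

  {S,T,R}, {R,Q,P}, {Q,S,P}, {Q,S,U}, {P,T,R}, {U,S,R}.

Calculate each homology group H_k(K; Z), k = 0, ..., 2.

Order the vertices as P < Q < R < S < T < U. Listing each simplex with vertices in this order, K has dimension 2 with simplices:

  0-simplices (6): P, Q, R, S, T, U
  1-simplices (12): PQ, PR, PS, PT, QR, QS, QU, RS, RT, RU, ST, SU
  2-simplices (6): PQR, PQS, PRT, QSU, RST, RSU

giving chain groups C_0 ≅ Z^6, C_1 ≅ Z^12, C_2 ≅ Z^6.

Boundary ∂_1: C_1 → C_0 is given by ∂[p,q] = [q] − [p]. For instance
  ∂PT = T − P.
This gives a 6×12 integer matrix of rank 5; reducing to Smith normal form yields diagonal entries (1,1,1,1,1).

∂_2: C_2 → C_1 maps a triangle to the signed sum of its edges. For instance
  ∂RST = ST − RT + RS,
  ∂PQS = QS − PS + PQ.
As a 12×6 matrix over Z this has rank 6, with invariant factors (1,1,1,1,1,1).

Computing H_k = (kernel of ∂_k) / (image of ∂_{k+1}):

  H_0: rank C_0 − rank ∂_1 = 6 − 5 = 1, and the invariant factors of ∂_1 are all 1, so H_0 ≅ Z.
  H_1: rank ker ∂_1 − rank ∂_2 = (12 − 5) − 6 = 1, and the invariant factors of ∂_2 are all 1, so H_1 ≅ Z.
  H_2: rank ker ∂_2 − rank ∂_3 = (6 − 6) − 0 = 0, and there is no ∂_3, so H_2 ≅ 0.

As a check, the Euler characteristic is 6 − 12 + 6 = 0, which agrees with 1 − 1 + 0 = 0.

H_0 = Z,  H_1 = Z,  H_2 = 0.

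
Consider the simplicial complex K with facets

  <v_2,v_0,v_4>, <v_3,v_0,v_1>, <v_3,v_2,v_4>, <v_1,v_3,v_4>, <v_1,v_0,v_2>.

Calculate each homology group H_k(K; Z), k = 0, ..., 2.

We work with the vertex ordering v_0 < v_1 < v_2 < v_3 < v_4. The simplices of K, each written with vertices in increasing order, are:

  0-simplices (5): [v_0], [v_1], [v_2], [v_3], [v_4]
  1-simplices (10): [v_0,v_1], [v_0,v_2], [v_0,v_3], [v_0,v_4], [v_1,v_2], [v_1,v_3], [v_1,v_4], [v_2,v_3], [v_2,v_4], [v_3,v_4]
  2-simplices (5): [v_0,v_1,v_2], [v_0,v_1,v_3], [v_0,v_2,v_4], [v_1,v_3,v_4], [v_2,v_3,v_4]

so the chain groups are C_0 ≅ Z^5, C_1 ≅ Z^10, C_2 ≅ Z^5.

Boundary ∂_1: C_1 → C_0 maps an edge to its endpoints' difference, ∂[p,q] = q − p.
The resulting 5×10 matrix has rank 4, and its Smith normal form has invariant factors (1,1,1,1).

Boundary ∂_2: C_2 → C_1 acts by ∂[p,q,r] = [q,r] − [p,r] + [p,q]. For instance
  ∂[v_0,v_1,v_3] = [v_1,v_3] − [v_0,v_3] + [v_0,v_1],
  ∂[v_1,v_3,v_4] = [v_3,v_4] − [v_1,v_4] + [v_1,v_3].
The 10×5 boundary matrix has rank 5 and Smith normal form diag(1,1,1,1,1).

Reading off H_k = ker ∂_k / im ∂_{k+1}:

  H_0: rank C_0 − rank ∂_1 = 5 − 4 = 1, and the invariant factors of ∂_1 are all 1, so H_0 = Z.
  H_1: rank ker ∂_1 − rank ∂_2 = (10 − 4) − 5 = 1, and the invariant factors of ∂_2 are all 1, so H_1 = Z.
  H_2: rank ker ∂_2 − rank ∂_3 = (5 − 5) − 0 = 0, and there is no ∂_3, so H_2 = 0.

As a check, the Euler characteristic is 5 − 10 + 5 = 0, which agrees with 1 − 1 + 0 = 0.

H_0 = Z,  H_1 = Z,  H_2 = 0.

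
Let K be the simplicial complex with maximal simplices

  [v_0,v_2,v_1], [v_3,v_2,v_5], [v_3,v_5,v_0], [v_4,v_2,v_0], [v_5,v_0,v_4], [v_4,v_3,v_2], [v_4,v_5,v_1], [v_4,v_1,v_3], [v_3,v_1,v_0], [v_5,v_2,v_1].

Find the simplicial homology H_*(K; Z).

K has 6 vertices, 15 edges, 10 triangles.
rank ∂_0 = 0, rank ∂_1 = 5 ⇒ b_0 = 6 − 0 − 5 = 1; all invariant factors of ∂_1 are 1 so no torsion. So H_0 ≅ Z.
rank ∂_1 = 5, rank ∂_2 = 10 ⇒ b_1 = 15 − 5 − 10 = 0; ∂_2 has invariant factor(s) [2] giving torsion. So H_1 ≅ Z/2Z.
rank ∂_2 = 10, rank ∂_3 = 0 ⇒ b_2 = 10 − 10 − 0 = 0. So H_2 ≅ 0.

H_0 = Z,  H_1 = Z/2Z,  H_2 = 0.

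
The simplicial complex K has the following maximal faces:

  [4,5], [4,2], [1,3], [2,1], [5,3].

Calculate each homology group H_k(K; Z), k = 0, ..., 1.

K has 5 vertices, 5 edges.
rank ∂_0 = 0, rank ∂_1 = 4 ⇒ b_0 = 5 − 0 − 4 = 1; all invariant factors of ∂_1 are 1 so no torsion. So H_0 = Z.
rank ∂_1 = 4, rank ∂_2 = 0 ⇒ b_1 = 5 − 4 − 0 = 1. So H_1 = Z.

H_0 = Z,  H_1 = Z.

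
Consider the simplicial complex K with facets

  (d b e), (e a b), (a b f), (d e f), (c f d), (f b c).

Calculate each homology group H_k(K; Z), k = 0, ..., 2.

Take the total order a < b < c < d < e < f on the vertex set. Then K (dimension 2) consists of the simplices:

  0-simplices (6): a, b, c, d, e, f
  1-simplices (12): ab, ae, af, bc, bd, be, bf, cd, cf, de, df, ef
  2-simplices (6): abe, abf, bcf, bde, cdf, def

so the chain groups are C_0 ≅ Z^6, C_1 ≅ Z^12, C_2 ≅ Z^6.

∂_1: C_1 → C_0 sends each edge [p,q] (with p < q) to q − p.
The resulting 6×12 matrix has rank 5, and its Smith normal form has invariant factors (1,1,1,1,1).

The boundary map ∂_2: C_2 → C_1 maps a triangle to the signed sum of its edges. For instance
  ∂cdf = df − cf + cd,
  ∂bde = de − be + bd.
The resulting 12×6 matrix has rank 6, and its Smith normal form has invariant factors (1,1,1,1,1,1).

Now H_k = ker ∂_k / im ∂_{k+1}, so:

  H_0: rank C_0 − rank ∂_1 = 6 − 5 = 1, and the invariant factors of ∂_1 are all 1, so H_0 ≅ Z.
  H_1: rank ker ∂_1 − rank ∂_2 = (12 − 5) − 6 = 1, and the invariant factors of ∂_2 are all 1, so H_1 ≅ Z.
  H_2: rank ker ∂_2 − rank ∂_3 = (6 − 6) − 0 = 0, and there is no ∂_3, so H_2 ≅ 0.

H_0 ≅ Z,  H_1 ≅ Z,  H_2 = 0.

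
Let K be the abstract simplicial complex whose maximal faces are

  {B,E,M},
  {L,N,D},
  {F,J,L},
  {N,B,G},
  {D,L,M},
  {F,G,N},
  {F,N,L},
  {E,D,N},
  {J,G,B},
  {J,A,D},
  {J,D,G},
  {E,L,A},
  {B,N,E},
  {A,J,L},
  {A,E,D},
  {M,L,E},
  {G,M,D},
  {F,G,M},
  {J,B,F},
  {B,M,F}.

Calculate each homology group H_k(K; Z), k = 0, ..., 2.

Fix the vertex order A < B < D < E < F < G < J < L < M < N and write every simplex with vertices in increasing order. Then dim K = 2 and the simplices of K are:

  0-simplices (10): A, B, D, E, F, G, J, L, M, N
  1-simplices (30): AD, AE, AJ, AL, BE, BF, BG, BJ, BM, BN, DE, DG, DJ, DL, DM, DN, EL, EM, EN, FG, FJ, FL, FM, FN, GJ, GM, GN, JL, LM, LN
  2-simplices (20): ADE, ADJ, AEL, AJL, BEM, BEN, BFJ, BFM, BGJ, BGN, DEN, DGJ, DGM, DLM, DLN, ELM, FGM, FGN, FJL, FLN

Hence C_0 ≅ Z^10, C_1 ≅ Z^30, C_2 ≅ Z^20.

∂_1: C_1 → C_0 is given by ∂[p,q] = [q] − [p].
This gives a 10×30 integer matrix of rank 9; reducing to Smith normal form yields diagonal entries (1,1,1,1,1,1,1,1,1).

∂_2: C_2 → C_1 maps a triangle to the signed sum of its edges. For instance
  ∂AEL = EL − AL + AE,
  ∂BFM = FM − BM + BF.
This gives a 30×20 integer matrix of rank 20; reducing to Smith normal form yields diagonal entries (1,1,1,1,1,1,1,1,1,1,1,1,1,1,1,1,1,1,1,2).

From H_k ≅ ker(∂_k) / im(∂_{k+1}) we obtain:

  H_0: rank C_0 − rank ∂_1 = 10 − 9 = 1, and the invariant factors of ∂_1 are all 1, so H_0 ≅ Z.
  H_1: rank ker ∂_1 − rank ∂_2 = (30 − 9) − 20 = 1, and ∂_2 has invariant factor 2 > 1, so H_1 ≅ Z ⊕ Z/2Z.
  H_2: rank ker ∂_2 − rank ∂_3 = (20 − 20) − 0 = 0, and there is no ∂_3, so H_2 ≅ 0.

As a check, the Euler characteristic is 10 − 30 + 20 = 0, which agrees with 1 − 1 + 0 = 0.

H_0 ≅ Z,  H_1 ≅ Z ⊕ Z/2Z,  H_2 = 0.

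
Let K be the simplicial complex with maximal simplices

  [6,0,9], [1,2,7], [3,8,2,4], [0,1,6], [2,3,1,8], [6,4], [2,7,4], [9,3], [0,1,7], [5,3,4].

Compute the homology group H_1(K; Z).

We work with the vertex ordering 0 < 1 < 2 < 3 < 4 < 5 < 6 < 7 < 8 < 9. The simplices of K, each written with vertices in increasing order, are:

  0-simplices (10): [0], [1], [2], [3], [4], [5], [6], [7], [8], [9]
  1-simplices (22): [0,1], [0,6], [0,7], [0,9], [1,2], [1,3], [1,6], [1,7], [1,8], [2,3], [2,4], [2,7], [2,8], [3,4], [3,5], [3,8], [3,9], [4,5], [4,6], [4,7], [4,8], [6,9]
  2-simplices (13): [0,1,6], [0,1,7], [0,6,9], [1,2,3], [1,2,7], [1,2,8], [1,3,8], [2,3,4], [2,3,8], [2,4,7], [2,4,8], [3,4,5], [3,4,8]
  3-simplices (2): [1,2,3,8], [2,3,4,8]

Hence C_0 ≅ Z^10, C_1 ≅ Z^22, C_2 ≅ Z^13, C_3 ≅ Z^2.

The boundary map ∂_1: C_1 → C_0 sends each edge [p,q] (with p < q) to q − p. For instance
  ∂[3,8] = [8] − [3].
As a 10×22 matrix over Z this has rank 9, with invariant factors (1,1,1,1,1,1,1,1,1).

∂_2: C_2 → C_1 sends each 2-simplex [p,q,r] to [q,r] − [p,r] + [p,q]. For instance
  ∂[2,3,4] = [3,4] − [2,4] + [2,3],
  ∂[2,4,8] = [4,8] − [2,8] + [2,4].
The resulting 22×13 matrix has rank 11, and its Smith normal form has invariant factors (1,1,1,1,1,1,1,1,1,1,1).

∂_3: C_3 → C_2 sends each 3-simplex σ to the alternating sum Σ_i (−1)^i (σ with its i-th vertex removed). For instance
  ∂[1,2,3,8] = [2,3,8] − [1,3,8] + [1,2,8] − [1,2,3],
  ∂[2,3,4,8] = [3,4,8] − [2,4,8] + [2,3,8] − [2,3,4].
The resulting 13×2 matrix has rank 2, and its Smith normal form has invariant factors (1,1).

Reading off H_k = ker ∂_k / im ∂_{k+1}:

  H_1: rank ker ∂_1 − rank ∂_2 = (22 − 9) − 11 = 2, and the invariant factors of ∂_2 are all 1, so H_1 = Z^2.

H_1 = Z^2.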